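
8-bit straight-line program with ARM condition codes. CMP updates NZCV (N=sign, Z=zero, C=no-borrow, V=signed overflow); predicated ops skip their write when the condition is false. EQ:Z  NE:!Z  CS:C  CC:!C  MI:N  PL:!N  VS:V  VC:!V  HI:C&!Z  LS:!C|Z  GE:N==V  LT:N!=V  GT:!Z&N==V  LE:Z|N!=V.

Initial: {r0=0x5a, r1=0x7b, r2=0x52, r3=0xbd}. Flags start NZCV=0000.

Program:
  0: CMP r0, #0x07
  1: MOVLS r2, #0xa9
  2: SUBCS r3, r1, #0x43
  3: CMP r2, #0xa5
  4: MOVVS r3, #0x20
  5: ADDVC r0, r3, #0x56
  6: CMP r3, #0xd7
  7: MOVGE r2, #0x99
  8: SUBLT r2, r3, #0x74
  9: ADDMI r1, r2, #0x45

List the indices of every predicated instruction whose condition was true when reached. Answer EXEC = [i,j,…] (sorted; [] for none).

EXEC = [2,4,7]

[0] flags=0010 → (cmp)
[1] flags=0010 LS?F → skip
[2] flags=0010 CS?T → r3=0x38
[3] flags=1001 → (cmp)
[4] flags=1001 VS?T → r3=0x20
[5] flags=1001 VC?F → skip
[6] flags=0000 → (cmp)
[7] flags=0000 GE?T → r2=0x99
[8] flags=0000 LT?F → skip
[9] flags=0000 MI?F → skip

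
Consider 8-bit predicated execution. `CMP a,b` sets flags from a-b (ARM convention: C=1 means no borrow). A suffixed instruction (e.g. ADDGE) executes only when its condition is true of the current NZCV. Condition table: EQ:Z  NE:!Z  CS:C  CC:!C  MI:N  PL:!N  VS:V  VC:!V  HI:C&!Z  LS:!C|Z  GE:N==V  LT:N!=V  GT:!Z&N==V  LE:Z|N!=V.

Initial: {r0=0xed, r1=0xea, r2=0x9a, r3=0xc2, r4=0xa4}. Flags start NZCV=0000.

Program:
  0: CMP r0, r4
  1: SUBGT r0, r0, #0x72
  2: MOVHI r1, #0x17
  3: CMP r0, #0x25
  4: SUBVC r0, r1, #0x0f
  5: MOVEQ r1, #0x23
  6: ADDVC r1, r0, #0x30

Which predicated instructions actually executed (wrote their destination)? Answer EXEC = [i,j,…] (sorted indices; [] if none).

[0] flags=0010 → (cmp)
[1] flags=0010 GT?T → r0=0x7b
[2] flags=0010 HI?T → r1=0x17
[3] flags=0010 → (cmp)
[4] flags=0010 VC?T → r0=0x08
[5] flags=0010 EQ?F → skip
[6] flags=0010 VC?T → r1=0x38

EXEC = [1,2,4,6]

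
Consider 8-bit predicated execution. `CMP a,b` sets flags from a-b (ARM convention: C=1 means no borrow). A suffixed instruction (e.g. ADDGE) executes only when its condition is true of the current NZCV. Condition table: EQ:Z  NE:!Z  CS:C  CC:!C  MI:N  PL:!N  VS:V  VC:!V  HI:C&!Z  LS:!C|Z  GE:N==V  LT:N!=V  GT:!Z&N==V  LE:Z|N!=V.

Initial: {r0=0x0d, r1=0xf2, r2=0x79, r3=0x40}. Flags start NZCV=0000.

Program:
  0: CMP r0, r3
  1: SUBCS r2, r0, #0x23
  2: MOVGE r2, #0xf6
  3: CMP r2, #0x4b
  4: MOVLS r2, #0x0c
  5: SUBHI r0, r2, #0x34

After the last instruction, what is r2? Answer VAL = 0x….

VAL = 0x79

[0] flags=1000 → (cmp)
[1] flags=1000 CS?F → skip
[2] flags=1000 GE?F → skip
[3] flags=0010 → (cmp)
[4] flags=0010 LS?F → skip
[5] flags=0010 HI?T → r0=0x45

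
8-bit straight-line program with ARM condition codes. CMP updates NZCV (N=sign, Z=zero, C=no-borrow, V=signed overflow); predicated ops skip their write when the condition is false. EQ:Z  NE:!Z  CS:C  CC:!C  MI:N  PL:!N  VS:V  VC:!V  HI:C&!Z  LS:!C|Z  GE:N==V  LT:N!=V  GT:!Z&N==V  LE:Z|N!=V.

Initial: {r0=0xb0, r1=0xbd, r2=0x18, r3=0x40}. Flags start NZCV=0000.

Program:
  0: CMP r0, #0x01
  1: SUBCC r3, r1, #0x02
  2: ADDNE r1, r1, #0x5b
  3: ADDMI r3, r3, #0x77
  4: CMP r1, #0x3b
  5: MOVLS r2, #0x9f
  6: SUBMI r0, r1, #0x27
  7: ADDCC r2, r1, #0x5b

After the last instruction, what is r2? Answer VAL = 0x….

VAL = 0x73

0: ✓ CMP  NZCV=1010
1: · SUBCC
2: ✓ ADDNE  r1←0x18
3: ✓ ADDMI  r3←0xb7
4: ✓ CMP  NZCV=1000
5: ✓ MOVLS  r2←0x9f
6: ✓ SUBMI  r0←0xf1
7: ✓ ADDCC  r2←0x73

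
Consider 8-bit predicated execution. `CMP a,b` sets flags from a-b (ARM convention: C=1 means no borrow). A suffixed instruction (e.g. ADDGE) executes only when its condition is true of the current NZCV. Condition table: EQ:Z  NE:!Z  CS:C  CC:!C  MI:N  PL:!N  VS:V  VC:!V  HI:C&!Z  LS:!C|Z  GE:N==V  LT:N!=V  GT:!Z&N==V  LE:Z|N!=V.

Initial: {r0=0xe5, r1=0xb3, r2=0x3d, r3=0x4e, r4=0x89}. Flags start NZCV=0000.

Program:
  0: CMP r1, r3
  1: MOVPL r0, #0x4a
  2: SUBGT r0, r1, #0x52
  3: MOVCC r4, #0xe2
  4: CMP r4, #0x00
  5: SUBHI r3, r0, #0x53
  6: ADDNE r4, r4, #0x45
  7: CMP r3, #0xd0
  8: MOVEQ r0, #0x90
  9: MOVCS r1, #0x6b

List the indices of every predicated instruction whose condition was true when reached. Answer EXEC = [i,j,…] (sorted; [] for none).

EXEC = [1,5,6,9]

[0] flags=0011 → (cmp)
[1] flags=0011 PL?T → r0=0x4a
[2] flags=0011 GT?F → skip
[3] flags=0011 CC?F → skip
[4] flags=1010 → (cmp)
[5] flags=1010 HI?T → r3=0xf7
[6] flags=1010 NE?T → r4=0xce
[7] flags=0010 → (cmp)
[8] flags=0010 EQ?F → skip
[9] flags=0010 CS?T → r1=0x6b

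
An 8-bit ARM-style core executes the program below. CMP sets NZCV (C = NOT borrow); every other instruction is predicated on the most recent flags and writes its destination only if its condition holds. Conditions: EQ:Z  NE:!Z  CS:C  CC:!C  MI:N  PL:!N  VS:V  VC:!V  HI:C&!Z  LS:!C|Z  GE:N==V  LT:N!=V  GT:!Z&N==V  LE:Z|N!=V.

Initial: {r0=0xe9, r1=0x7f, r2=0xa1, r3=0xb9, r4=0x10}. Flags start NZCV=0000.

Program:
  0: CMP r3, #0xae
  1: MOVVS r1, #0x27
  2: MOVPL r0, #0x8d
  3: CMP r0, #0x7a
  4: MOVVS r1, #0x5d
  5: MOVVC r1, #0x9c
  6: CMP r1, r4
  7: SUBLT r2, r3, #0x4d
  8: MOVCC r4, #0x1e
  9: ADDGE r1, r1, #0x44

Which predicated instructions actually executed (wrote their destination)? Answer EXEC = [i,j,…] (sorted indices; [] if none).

0: ✓ CMP  NZCV=0010
1: · MOVVS
2: ✓ MOVPL  r0←0x8d
3: ✓ CMP  NZCV=0011
4: ✓ MOVVS  r1←0x5d
5: · MOVVC
6: ✓ CMP  NZCV=0010
7: · SUBLT
8: · MOVCC
9: ✓ ADDGE  r1←0xa1

EXEC = [2,4,9]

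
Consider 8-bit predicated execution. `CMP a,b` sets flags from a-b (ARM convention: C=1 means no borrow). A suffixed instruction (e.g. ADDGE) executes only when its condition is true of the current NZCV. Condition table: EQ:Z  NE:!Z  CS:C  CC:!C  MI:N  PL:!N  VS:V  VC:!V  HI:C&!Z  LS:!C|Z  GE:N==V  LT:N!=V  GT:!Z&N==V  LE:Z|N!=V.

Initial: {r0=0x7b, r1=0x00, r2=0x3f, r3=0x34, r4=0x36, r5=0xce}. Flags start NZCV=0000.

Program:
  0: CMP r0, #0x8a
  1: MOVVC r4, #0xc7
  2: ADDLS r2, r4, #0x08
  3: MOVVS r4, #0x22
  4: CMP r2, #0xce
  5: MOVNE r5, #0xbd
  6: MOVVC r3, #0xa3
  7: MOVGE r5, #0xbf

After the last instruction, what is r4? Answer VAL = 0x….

VAL = 0x22

[0] flags=1001 → (cmp)
[1] flags=1001 VC?F → skip
[2] flags=1001 LS?T → r2=0x3e
[3] flags=1001 VS?T → r4=0x22
[4] flags=0000 → (cmp)
[5] flags=0000 NE?T → r5=0xbd
[6] flags=0000 VC?T → r3=0xa3
[7] flags=0000 GE?T → r5=0xbf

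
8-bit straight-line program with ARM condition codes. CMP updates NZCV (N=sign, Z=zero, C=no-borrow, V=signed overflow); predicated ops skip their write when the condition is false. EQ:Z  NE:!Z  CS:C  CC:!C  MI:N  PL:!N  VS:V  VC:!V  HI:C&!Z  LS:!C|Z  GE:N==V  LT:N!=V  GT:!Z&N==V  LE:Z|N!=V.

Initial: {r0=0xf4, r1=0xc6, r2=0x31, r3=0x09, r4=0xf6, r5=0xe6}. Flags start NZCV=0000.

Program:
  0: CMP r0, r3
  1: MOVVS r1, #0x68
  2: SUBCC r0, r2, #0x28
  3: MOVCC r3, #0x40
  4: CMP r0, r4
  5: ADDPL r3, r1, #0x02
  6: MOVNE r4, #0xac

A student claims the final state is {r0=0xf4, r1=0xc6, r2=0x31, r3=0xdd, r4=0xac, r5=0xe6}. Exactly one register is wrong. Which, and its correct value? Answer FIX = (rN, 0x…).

0: ✓ CMP  NZCV=1010
1: · MOVVS
2: · SUBCC
3: · MOVCC
4: ✓ CMP  NZCV=1000
5: · ADDPL
6: ✓ MOVNE  r4←0xac

FIX = (r3, 0x09)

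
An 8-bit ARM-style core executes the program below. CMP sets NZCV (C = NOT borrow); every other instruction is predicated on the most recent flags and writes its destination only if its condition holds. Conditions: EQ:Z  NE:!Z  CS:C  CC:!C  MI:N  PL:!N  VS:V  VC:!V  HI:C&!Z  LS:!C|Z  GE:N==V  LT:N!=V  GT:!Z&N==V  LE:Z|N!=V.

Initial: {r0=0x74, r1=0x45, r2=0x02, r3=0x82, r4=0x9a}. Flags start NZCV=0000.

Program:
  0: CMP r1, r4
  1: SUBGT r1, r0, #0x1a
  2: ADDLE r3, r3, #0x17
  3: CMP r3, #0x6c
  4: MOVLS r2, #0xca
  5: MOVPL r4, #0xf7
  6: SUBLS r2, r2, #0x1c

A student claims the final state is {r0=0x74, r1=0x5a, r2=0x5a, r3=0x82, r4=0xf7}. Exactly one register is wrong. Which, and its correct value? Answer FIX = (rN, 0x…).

FIX = (r2, 0x02)

0: ✓ CMP  NZCV=1001
1: ✓ SUBGT  r1←0x5a
2: · ADDLE
3: ✓ CMP  NZCV=0011
4: · MOVLS
5: ✓ MOVPL  r4←0xf7
6: · SUBLS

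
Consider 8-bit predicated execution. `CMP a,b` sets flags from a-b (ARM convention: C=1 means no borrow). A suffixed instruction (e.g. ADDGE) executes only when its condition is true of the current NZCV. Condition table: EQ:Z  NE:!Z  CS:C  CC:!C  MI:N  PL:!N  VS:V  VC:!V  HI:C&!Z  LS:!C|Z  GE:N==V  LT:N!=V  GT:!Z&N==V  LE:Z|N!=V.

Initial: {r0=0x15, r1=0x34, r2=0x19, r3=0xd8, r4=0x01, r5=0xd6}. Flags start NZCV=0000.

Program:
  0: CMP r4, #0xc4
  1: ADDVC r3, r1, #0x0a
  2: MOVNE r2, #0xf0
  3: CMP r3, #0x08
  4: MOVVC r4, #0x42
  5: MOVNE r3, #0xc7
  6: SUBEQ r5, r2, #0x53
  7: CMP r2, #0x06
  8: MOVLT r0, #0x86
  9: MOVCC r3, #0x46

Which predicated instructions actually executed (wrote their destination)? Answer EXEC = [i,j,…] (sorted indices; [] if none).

EXEC = [1,2,4,5,8]

[0] flags=0000 → (cmp)
[1] flags=0000 VC?T → r3=0x3e
[2] flags=0000 NE?T → r2=0xf0
[3] flags=0010 → (cmp)
[4] flags=0010 VC?T → r4=0x42
[5] flags=0010 NE?T → r3=0xc7
[6] flags=0010 EQ?F → skip
[7] flags=1010 → (cmp)
[8] flags=1010 LT?T → r0=0x86
[9] flags=1010 CC?F → skip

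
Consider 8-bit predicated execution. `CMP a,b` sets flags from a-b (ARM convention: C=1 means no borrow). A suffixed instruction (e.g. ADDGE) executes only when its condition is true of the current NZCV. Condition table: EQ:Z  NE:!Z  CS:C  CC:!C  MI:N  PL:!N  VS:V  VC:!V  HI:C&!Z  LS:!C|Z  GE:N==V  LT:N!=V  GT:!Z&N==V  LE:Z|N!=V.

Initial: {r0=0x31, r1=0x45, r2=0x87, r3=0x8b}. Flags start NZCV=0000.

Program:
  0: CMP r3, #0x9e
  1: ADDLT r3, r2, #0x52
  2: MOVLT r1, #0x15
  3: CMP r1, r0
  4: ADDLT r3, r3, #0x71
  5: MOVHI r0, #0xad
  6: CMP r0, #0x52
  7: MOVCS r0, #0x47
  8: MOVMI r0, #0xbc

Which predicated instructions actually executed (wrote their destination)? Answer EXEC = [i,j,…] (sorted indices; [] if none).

EXEC = [1,2,4,8]

0: ✓ CMP  NZCV=1000
1: ✓ ADDLT  r3←0xd9
2: ✓ MOVLT  r1←0x15
3: ✓ CMP  NZCV=1000
4: ✓ ADDLT  r3←0x4a
5: · MOVHI
6: ✓ CMP  NZCV=1000
7: · MOVCS
8: ✓ MOVMI  r0←0xbc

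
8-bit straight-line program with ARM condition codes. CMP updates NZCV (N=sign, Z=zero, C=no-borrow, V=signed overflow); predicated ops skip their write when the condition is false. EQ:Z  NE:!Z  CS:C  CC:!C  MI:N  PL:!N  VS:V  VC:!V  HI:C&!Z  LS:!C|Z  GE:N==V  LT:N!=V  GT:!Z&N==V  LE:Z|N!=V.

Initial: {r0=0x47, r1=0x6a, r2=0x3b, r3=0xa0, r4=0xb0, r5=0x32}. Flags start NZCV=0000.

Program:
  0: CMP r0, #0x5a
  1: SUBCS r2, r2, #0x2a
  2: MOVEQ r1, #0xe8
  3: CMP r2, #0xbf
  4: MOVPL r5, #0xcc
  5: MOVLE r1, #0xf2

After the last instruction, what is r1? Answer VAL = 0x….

VAL = 0x6a

0: ✓ CMP  NZCV=1000
1: · SUBCS
2: · MOVEQ
3: ✓ CMP  NZCV=0000
4: ✓ MOVPL  r5←0xcc
5: · MOVLE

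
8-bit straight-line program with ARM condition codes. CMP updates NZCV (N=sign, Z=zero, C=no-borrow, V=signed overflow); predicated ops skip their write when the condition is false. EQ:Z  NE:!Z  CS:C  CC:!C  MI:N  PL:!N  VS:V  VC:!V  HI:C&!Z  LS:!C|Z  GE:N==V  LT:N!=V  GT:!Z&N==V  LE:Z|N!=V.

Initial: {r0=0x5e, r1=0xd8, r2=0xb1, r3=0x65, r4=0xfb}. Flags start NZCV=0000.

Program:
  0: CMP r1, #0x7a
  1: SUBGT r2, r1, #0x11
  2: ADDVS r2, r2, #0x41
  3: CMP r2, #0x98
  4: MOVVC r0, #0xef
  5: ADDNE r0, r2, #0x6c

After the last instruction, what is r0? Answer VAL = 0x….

VAL = 0x5e

0: ✓ CMP  NZCV=0011
1: · SUBGT
2: ✓ ADDVS  r2←0xf2
3: ✓ CMP  NZCV=0010
4: ✓ MOVVC  r0←0xef
5: ✓ ADDNE  r0←0x5e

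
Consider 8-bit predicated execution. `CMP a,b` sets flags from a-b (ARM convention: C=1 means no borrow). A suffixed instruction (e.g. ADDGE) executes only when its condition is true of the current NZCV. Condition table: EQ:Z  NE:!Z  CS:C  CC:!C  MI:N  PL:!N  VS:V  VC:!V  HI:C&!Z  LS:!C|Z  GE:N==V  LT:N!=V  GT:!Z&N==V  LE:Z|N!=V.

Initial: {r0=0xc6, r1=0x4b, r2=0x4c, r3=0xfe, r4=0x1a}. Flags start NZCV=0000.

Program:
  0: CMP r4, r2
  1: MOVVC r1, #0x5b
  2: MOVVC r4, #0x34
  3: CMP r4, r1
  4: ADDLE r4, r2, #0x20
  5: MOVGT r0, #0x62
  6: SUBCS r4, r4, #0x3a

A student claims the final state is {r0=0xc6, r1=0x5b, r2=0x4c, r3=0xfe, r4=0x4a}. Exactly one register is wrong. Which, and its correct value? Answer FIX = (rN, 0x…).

0: ✓ CMP  NZCV=1000
1: ✓ MOVVC  r1←0x5b
2: ✓ MOVVC  r4←0x34
3: ✓ CMP  NZCV=1000
4: ✓ ADDLE  r4←0x6c
5: · MOVGT
6: · SUBCS

FIX = (r4, 0x6c)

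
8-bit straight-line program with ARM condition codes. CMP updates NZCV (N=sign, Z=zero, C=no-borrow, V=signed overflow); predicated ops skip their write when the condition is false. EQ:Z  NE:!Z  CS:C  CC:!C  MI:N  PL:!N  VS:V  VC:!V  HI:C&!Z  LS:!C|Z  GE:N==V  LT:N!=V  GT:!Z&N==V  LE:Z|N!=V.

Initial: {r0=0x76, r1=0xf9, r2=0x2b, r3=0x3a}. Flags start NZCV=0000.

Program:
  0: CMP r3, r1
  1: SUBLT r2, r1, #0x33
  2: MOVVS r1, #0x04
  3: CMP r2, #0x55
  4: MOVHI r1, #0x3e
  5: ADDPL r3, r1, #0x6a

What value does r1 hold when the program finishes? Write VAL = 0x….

VAL = 0xf9

0: ✓ CMP  NZCV=0000
1: · SUBLT
2: · MOVVS
3: ✓ CMP  NZCV=1000
4: · MOVHI
5: · ADDPL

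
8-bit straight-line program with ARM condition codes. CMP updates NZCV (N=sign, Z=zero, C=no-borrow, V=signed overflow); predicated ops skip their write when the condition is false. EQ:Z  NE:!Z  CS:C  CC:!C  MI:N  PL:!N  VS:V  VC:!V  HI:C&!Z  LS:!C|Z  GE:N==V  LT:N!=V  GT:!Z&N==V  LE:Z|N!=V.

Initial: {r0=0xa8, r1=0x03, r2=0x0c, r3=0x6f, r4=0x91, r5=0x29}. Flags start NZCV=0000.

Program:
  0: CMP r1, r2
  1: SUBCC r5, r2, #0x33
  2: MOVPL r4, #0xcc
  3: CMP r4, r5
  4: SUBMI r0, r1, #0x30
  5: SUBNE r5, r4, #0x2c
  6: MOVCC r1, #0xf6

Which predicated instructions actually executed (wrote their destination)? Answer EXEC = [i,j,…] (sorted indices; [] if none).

EXEC = [1,4,5,6]

0: ✓ CMP  NZCV=1000
1: ✓ SUBCC  r5←0xd9
2: · MOVPL
3: ✓ CMP  NZCV=1000
4: ✓ SUBMI  r0←0xd3
5: ✓ SUBNE  r5←0x65
6: ✓ MOVCC  r1←0xf6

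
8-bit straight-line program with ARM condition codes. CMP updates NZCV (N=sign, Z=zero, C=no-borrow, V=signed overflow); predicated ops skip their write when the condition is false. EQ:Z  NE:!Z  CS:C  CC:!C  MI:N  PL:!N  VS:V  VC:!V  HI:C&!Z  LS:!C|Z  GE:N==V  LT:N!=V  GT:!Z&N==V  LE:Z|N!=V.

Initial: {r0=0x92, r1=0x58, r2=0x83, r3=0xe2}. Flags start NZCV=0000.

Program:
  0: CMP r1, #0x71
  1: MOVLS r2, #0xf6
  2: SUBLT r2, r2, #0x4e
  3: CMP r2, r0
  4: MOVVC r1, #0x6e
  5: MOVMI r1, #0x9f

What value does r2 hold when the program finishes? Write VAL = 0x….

VAL = 0xa8

0: ✓ CMP  NZCV=1000
1: ✓ MOVLS  r2←0xf6
2: ✓ SUBLT  r2←0xa8
3: ✓ CMP  NZCV=0010
4: ✓ MOVVC  r1←0x6e
5: · MOVMI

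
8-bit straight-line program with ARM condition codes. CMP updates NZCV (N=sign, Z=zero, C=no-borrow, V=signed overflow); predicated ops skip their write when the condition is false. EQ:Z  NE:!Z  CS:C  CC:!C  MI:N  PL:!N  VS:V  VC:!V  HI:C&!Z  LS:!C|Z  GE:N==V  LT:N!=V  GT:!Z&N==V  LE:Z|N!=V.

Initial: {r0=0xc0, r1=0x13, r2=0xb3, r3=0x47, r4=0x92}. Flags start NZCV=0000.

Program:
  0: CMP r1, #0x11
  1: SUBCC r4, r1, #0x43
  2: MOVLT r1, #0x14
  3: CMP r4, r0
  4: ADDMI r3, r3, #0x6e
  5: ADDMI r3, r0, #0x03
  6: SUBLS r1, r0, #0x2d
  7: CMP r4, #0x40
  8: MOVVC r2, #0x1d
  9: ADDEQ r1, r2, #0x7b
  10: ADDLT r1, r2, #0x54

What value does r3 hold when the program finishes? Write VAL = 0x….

VAL = 0xc3

0: ✓ CMP  NZCV=0010
1: · SUBCC
2: · MOVLT
3: ✓ CMP  NZCV=1000
4: ✓ ADDMI  r3←0xb5
5: ✓ ADDMI  r3←0xc3
6: ✓ SUBLS  r1←0x93
7: ✓ CMP  NZCV=0011
8: · MOVVC
9: · ADDEQ
10: ✓ ADDLT  r1←0x07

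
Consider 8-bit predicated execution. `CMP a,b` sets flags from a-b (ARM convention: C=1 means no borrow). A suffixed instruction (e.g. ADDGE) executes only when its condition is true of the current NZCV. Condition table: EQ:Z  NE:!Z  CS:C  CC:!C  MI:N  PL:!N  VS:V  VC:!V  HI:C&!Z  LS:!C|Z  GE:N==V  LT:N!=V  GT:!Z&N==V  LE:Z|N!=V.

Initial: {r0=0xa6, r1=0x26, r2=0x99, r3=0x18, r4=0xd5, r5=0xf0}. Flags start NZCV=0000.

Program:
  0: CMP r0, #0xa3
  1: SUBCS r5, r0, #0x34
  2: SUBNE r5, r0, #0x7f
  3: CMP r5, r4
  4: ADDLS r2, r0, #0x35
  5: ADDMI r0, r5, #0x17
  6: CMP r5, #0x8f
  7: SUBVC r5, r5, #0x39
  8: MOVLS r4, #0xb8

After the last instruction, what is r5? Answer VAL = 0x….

[0] flags=0010 → (cmp)
[1] flags=0010 CS?T → r5=0x72
[2] flags=0010 NE?T → r5=0x27
[3] flags=0000 → (cmp)
[4] flags=0000 LS?T → r2=0xdb
[5] flags=0000 MI?F → skip
[6] flags=1001 → (cmp)
[7] flags=1001 VC?F → skip
[8] flags=1001 LS?T → r4=0xb8

VAL = 0x27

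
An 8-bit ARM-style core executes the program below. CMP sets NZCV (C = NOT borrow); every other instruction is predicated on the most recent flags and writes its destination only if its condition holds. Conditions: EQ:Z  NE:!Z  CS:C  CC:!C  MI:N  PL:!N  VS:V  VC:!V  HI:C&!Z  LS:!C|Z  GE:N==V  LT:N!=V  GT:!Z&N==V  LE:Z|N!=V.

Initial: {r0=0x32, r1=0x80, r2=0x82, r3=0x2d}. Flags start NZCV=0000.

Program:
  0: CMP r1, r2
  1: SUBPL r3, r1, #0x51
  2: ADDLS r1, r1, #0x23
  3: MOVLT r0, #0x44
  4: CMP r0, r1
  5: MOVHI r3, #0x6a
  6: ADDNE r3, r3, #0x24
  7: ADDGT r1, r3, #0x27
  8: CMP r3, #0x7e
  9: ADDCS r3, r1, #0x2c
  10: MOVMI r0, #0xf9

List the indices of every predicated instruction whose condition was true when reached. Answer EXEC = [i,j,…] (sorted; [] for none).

EXEC = [2,3,6,7,10]

0: ✓ CMP  NZCV=1000
1: · SUBPL
2: ✓ ADDLS  r1←0xa3
3: ✓ MOVLT  r0←0x44
4: ✓ CMP  NZCV=1001
5: · MOVHI
6: ✓ ADDNE  r3←0x51
7: ✓ ADDGT  r1←0x78
8: ✓ CMP  NZCV=1000
9: · ADDCS
10: ✓ MOVMI  r0←0xf9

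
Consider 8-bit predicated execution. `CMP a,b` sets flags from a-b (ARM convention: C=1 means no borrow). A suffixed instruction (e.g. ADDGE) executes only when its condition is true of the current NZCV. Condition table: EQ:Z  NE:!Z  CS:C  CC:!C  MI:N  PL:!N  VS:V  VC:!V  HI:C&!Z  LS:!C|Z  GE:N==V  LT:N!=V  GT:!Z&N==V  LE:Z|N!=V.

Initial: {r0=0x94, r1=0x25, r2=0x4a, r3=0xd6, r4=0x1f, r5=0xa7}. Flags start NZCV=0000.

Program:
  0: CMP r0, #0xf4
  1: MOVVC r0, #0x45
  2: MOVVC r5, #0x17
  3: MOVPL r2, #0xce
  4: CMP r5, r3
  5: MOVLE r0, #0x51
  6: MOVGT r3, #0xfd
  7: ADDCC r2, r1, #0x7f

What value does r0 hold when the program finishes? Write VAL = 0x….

VAL = 0x45

[0] flags=1000 → (cmp)
[1] flags=1000 VC?T → r0=0x45
[2] flags=1000 VC?T → r5=0x17
[3] flags=1000 PL?F → skip
[4] flags=0000 → (cmp)
[5] flags=0000 LE?F → skip
[6] flags=0000 GT?T → r3=0xfd
[7] flags=0000 CC?T → r2=0xa4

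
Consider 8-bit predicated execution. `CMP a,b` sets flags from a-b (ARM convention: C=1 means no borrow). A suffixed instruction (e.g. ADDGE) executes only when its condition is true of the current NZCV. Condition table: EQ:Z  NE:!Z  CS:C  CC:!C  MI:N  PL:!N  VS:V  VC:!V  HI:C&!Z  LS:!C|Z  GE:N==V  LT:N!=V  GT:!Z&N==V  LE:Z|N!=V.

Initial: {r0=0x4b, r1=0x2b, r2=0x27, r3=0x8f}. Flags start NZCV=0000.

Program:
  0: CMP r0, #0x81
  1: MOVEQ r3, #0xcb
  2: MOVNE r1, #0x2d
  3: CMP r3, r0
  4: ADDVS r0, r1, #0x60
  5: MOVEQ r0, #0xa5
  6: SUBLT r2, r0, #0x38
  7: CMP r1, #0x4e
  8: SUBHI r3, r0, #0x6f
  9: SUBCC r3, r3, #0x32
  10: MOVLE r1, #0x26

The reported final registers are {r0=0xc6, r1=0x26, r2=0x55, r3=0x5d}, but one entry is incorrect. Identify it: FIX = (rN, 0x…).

[0] flags=1001 → (cmp)
[1] flags=1001 EQ?F → skip
[2] flags=1001 NE?T → r1=0x2d
[3] flags=0011 → (cmp)
[4] flags=0011 VS?T → r0=0x8d
[5] flags=0011 EQ?F → skip
[6] flags=0011 LT?T → r2=0x55
[7] flags=1000 → (cmp)
[8] flags=1000 HI?F → skip
[9] flags=1000 CC?T → r3=0x5d
[10] flags=1000 LE?T → r1=0x26

FIX = (r0, 0x8d)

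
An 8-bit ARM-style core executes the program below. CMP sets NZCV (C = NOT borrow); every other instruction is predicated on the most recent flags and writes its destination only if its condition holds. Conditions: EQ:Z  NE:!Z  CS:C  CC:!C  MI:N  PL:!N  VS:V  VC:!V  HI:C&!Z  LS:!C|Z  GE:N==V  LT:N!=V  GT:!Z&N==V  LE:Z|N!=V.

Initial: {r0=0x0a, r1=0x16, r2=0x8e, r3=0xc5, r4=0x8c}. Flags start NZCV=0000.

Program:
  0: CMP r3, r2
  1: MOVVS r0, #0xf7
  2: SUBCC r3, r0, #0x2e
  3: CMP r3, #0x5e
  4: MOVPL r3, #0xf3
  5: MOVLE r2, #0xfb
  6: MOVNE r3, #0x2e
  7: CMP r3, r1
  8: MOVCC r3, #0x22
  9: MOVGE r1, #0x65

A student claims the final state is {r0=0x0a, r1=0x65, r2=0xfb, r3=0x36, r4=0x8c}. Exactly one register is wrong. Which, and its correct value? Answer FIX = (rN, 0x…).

FIX = (r3, 0x2e)

0: ✓ CMP  NZCV=0010
1: · MOVVS
2: · SUBCC
3: ✓ CMP  NZCV=0011
4: ✓ MOVPL  r3←0xf3
5: ✓ MOVLE  r2←0xfb
6: ✓ MOVNE  r3←0x2e
7: ✓ CMP  NZCV=0010
8: · MOVCC
9: ✓ MOVGE  r1←0x65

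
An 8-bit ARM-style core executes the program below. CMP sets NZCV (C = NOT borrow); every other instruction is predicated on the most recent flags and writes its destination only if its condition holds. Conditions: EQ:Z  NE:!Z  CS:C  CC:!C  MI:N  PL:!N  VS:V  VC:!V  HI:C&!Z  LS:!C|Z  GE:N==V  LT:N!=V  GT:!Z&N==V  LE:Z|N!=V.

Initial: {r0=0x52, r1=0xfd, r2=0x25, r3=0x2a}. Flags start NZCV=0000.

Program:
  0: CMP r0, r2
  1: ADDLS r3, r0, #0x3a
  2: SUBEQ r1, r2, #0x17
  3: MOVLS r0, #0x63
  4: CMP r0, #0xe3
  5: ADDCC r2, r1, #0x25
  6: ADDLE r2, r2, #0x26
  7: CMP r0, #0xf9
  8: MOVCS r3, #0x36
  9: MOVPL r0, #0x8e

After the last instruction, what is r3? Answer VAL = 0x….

VAL = 0x2a

0: ✓ CMP  NZCV=0010
1: · ADDLS
2: · SUBEQ
3: · MOVLS
4: ✓ CMP  NZCV=0000
5: ✓ ADDCC  r2←0x22
6: · ADDLE
7: ✓ CMP  NZCV=0000
8: · MOVCS
9: ✓ MOVPL  r0←0x8e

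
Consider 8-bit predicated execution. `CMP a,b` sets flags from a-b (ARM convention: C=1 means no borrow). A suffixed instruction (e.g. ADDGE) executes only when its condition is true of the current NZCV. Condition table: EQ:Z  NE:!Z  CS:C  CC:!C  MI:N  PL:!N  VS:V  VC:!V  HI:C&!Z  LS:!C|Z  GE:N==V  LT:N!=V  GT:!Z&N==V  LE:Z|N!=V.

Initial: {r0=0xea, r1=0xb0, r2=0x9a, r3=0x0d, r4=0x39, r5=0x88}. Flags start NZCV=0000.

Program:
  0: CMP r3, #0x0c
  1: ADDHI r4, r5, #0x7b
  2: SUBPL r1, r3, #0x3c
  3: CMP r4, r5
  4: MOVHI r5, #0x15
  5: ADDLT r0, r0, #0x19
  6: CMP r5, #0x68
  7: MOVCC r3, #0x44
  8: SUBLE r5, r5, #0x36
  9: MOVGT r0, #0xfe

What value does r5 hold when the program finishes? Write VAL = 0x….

[0] flags=0010 → (cmp)
[1] flags=0010 HI?T → r4=0x03
[2] flags=0010 PL?T → r1=0xd1
[3] flags=0000 → (cmp)
[4] flags=0000 HI?F → skip
[5] flags=0000 LT?F → skip
[6] flags=0011 → (cmp)
[7] flags=0011 CC?F → skip
[8] flags=0011 LE?T → r5=0x52
[9] flags=0011 GT?F → skip

VAL = 0x52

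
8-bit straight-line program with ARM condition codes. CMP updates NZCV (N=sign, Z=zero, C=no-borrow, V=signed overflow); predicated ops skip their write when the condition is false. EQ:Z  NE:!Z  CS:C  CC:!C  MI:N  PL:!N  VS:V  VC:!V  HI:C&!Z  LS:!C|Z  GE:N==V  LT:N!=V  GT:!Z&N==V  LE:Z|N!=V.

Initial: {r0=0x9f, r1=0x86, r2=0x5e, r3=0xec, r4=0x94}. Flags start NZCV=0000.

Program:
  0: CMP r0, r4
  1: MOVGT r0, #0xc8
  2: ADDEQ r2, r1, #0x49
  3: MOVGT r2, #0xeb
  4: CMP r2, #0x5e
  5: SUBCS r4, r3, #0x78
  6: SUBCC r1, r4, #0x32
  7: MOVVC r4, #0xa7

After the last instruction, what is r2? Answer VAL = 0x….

VAL = 0xeb

[0] flags=0010 → (cmp)
[1] flags=0010 GT?T → r0=0xc8
[2] flags=0010 EQ?F → skip
[3] flags=0010 GT?T → r2=0xeb
[4] flags=1010 → (cmp)
[5] flags=1010 CS?T → r4=0x74
[6] flags=1010 CC?F → skip
[7] flags=1010 VC?T → r4=0xa7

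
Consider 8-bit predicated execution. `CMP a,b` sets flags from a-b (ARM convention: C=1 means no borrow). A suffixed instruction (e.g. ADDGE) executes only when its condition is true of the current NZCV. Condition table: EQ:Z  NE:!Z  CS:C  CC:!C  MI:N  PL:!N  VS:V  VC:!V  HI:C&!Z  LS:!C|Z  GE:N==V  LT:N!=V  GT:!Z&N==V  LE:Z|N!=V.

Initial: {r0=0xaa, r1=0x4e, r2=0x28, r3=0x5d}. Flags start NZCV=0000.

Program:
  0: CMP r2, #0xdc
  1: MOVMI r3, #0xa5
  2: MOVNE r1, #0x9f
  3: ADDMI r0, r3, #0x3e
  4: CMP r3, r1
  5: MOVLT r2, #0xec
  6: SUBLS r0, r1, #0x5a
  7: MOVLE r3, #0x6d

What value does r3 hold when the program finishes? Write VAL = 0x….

0: ✓ CMP  NZCV=0000
1: · MOVMI
2: ✓ MOVNE  r1←0x9f
3: · ADDMI
4: ✓ CMP  NZCV=1001
5: · MOVLT
6: ✓ SUBLS  r0←0x45
7: · MOVLE

VAL = 0x5d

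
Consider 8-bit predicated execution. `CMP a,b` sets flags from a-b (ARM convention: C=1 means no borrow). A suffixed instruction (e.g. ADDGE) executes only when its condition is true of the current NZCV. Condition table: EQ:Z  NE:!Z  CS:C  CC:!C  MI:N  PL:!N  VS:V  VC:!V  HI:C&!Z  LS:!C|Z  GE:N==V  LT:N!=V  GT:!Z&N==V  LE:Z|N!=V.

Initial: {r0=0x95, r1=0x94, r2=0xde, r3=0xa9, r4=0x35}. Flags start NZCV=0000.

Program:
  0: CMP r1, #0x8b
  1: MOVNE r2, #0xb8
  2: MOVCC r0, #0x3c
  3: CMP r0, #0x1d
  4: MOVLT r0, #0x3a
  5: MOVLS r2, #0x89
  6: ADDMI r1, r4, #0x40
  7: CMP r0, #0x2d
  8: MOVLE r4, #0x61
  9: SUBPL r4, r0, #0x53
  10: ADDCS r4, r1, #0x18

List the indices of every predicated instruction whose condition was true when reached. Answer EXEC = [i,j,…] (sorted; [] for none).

EXEC = [1,4,9,10]

[0] flags=0010 → (cmp)
[1] flags=0010 NE?T → r2=0xb8
[2] flags=0010 CC?F → skip
[3] flags=0011 → (cmp)
[4] flags=0011 LT?T → r0=0x3a
[5] flags=0011 LS?F → skip
[6] flags=0011 MI?F → skip
[7] flags=0010 → (cmp)
[8] flags=0010 LE?F → skip
[9] flags=0010 PL?T → r4=0xe7
[10] flags=0010 CS?T → r4=0xac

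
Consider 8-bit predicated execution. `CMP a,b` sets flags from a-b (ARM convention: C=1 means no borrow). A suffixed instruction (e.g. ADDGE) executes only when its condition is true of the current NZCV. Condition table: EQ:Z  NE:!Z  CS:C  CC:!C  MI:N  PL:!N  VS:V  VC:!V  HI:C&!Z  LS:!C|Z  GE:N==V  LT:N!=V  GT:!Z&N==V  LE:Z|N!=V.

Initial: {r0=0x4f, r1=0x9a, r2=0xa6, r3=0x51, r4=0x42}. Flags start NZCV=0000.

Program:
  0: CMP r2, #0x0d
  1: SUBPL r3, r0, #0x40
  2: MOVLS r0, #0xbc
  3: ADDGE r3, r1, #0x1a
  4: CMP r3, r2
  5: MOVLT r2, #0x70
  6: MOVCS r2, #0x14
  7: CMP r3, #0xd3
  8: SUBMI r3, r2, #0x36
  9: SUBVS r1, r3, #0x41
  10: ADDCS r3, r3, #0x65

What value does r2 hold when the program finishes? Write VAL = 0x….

VAL = 0xa6

0: ✓ CMP  NZCV=1010
1: · SUBPL
2: · MOVLS
3: · ADDGE
4: ✓ CMP  NZCV=1001
5: · MOVLT
6: · MOVCS
7: ✓ CMP  NZCV=0000
8: · SUBMI
9: · SUBVS
10: · ADDCS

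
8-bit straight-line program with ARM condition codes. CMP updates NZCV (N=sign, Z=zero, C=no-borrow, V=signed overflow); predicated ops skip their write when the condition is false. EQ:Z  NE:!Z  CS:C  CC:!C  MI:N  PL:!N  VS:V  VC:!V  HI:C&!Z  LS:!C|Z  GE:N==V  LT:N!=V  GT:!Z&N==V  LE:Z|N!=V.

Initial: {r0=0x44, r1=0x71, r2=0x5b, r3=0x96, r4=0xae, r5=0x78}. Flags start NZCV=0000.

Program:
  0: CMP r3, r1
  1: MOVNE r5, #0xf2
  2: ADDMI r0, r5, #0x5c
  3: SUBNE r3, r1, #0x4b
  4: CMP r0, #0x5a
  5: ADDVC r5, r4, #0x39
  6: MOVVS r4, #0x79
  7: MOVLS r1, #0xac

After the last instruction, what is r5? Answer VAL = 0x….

0: ✓ CMP  NZCV=0011
1: ✓ MOVNE  r5←0xf2
2: · ADDMI
3: ✓ SUBNE  r3←0x26
4: ✓ CMP  NZCV=1000
5: ✓ ADDVC  r5←0xe7
6: · MOVVS
7: ✓ MOVLS  r1←0xac

VAL = 0xe7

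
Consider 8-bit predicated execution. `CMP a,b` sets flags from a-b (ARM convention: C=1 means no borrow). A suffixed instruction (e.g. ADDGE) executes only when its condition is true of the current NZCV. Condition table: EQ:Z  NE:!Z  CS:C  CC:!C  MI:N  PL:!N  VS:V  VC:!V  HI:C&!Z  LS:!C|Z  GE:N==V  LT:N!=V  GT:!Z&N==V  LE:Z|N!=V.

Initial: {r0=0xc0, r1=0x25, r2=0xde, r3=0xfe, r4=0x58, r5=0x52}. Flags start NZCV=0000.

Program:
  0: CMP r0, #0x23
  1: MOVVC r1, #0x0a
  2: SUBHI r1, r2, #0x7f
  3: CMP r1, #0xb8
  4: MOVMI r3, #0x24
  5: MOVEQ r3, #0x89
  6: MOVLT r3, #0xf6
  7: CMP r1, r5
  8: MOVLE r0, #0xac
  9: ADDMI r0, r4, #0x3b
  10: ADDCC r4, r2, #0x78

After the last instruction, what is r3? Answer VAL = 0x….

0: ✓ CMP  NZCV=1010
1: ✓ MOVVC  r1←0x0a
2: ✓ SUBHI  r1←0x5f
3: ✓ CMP  NZCV=1001
4: ✓ MOVMI  r3←0x24
5: · MOVEQ
6: · MOVLT
7: ✓ CMP  NZCV=0010
8: · MOVLE
9: · ADDMI
10: · ADDCC

VAL = 0x24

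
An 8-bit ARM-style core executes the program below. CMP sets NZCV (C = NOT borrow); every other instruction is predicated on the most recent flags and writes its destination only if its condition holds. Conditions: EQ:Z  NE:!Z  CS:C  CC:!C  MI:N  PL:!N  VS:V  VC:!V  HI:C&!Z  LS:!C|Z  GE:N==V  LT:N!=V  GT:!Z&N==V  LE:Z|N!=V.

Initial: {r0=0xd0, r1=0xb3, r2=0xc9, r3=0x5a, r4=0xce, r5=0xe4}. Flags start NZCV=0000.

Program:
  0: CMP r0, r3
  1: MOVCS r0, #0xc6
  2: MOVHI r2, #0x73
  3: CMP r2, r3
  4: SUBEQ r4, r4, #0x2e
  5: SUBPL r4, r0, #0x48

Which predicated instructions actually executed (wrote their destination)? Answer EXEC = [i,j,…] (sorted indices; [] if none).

[0] flags=0011 → (cmp)
[1] flags=0011 CS?T → r0=0xc6
[2] flags=0011 HI?T → r2=0x73
[3] flags=0010 → (cmp)
[4] flags=0010 EQ?F → skip
[5] flags=0010 PL?T → r4=0x7e

EXEC = [1,2,5]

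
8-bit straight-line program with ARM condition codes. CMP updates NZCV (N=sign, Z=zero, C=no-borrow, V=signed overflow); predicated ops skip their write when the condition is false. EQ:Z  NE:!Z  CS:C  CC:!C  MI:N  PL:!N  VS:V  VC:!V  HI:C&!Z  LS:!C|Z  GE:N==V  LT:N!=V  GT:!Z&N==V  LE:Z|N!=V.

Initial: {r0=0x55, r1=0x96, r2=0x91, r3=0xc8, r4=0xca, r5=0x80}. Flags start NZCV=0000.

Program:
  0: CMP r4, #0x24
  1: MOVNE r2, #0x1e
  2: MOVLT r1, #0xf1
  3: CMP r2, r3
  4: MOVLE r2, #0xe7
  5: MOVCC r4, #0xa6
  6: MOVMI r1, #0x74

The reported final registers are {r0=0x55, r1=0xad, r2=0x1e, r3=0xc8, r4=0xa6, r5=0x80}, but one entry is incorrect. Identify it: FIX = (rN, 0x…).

[0] flags=1010 → (cmp)
[1] flags=1010 NE?T → r2=0x1e
[2] flags=1010 LT?T → r1=0xf1
[3] flags=0000 → (cmp)
[4] flags=0000 LE?F → skip
[5] flags=0000 CC?T → r4=0xa6
[6] flags=0000 MI?F → skip

FIX = (r1, 0xf1)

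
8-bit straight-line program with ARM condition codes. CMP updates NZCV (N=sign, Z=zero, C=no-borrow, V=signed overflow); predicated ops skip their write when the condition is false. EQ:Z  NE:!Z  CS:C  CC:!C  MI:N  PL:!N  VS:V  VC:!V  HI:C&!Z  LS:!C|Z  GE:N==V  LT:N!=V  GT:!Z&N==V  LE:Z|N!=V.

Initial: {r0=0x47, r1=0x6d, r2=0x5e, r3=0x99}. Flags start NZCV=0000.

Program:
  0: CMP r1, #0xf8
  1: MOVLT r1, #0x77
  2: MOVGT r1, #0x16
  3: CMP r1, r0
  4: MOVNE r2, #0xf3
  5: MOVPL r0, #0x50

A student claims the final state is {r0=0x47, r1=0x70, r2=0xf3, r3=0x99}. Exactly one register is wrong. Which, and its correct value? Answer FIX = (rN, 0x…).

0: ✓ CMP  NZCV=0000
1: · MOVLT
2: ✓ MOVGT  r1←0x16
3: ✓ CMP  NZCV=1000
4: ✓ MOVNE  r2←0xf3
5: · MOVPL

FIX = (r1, 0x16)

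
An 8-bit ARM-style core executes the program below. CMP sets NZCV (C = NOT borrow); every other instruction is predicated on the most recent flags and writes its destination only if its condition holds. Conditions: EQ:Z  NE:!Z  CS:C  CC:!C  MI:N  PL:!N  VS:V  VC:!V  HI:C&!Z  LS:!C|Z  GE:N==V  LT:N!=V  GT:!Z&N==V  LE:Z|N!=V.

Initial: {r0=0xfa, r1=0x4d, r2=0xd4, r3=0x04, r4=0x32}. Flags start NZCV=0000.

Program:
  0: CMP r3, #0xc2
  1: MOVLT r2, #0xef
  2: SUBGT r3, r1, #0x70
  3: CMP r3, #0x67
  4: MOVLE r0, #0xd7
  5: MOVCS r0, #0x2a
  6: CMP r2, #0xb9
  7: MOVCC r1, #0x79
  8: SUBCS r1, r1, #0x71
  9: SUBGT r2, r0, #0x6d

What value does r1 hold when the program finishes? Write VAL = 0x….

[0] flags=0000 → (cmp)
[1] flags=0000 LT?F → skip
[2] flags=0000 GT?T → r3=0xdd
[3] flags=0011 → (cmp)
[4] flags=0011 LE?T → r0=0xd7
[5] flags=0011 CS?T → r0=0x2a
[6] flags=0010 → (cmp)
[7] flags=0010 CC?F → skip
[8] flags=0010 CS?T → r1=0xdc
[9] flags=0010 GT?T → r2=0xbd

VAL = 0xdc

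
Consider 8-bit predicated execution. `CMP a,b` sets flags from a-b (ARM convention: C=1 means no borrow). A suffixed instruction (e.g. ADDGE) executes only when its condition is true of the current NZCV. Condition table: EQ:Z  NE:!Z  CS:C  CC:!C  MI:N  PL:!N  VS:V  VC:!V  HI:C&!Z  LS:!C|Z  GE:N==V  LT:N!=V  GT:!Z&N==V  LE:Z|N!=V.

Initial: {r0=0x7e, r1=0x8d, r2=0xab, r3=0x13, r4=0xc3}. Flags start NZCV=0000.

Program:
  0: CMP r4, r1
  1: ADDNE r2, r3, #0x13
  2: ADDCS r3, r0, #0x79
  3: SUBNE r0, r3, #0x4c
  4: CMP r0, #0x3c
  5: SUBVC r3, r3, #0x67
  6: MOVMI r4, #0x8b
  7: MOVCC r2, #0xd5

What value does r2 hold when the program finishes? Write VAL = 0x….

VAL = 0x26

[0] flags=0010 → (cmp)
[1] flags=0010 NE?T → r2=0x26
[2] flags=0010 CS?T → r3=0xf7
[3] flags=0010 NE?T → r0=0xab
[4] flags=0011 → (cmp)
[5] flags=0011 VC?F → skip
[6] flags=0011 MI?F → skip
[7] flags=0011 CC?F → skip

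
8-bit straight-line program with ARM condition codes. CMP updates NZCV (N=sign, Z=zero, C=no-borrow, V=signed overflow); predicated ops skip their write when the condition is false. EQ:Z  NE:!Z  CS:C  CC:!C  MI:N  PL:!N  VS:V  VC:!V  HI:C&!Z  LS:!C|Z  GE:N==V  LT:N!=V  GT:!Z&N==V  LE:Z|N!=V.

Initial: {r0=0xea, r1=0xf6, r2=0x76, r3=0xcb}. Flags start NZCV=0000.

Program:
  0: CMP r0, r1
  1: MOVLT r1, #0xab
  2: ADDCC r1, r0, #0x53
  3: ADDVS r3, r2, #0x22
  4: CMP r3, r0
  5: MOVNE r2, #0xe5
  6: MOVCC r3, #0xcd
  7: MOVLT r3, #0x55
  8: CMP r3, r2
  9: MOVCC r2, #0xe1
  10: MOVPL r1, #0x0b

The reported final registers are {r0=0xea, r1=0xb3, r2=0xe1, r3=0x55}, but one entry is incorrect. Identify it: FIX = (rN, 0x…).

FIX = (r1, 0x0b)

0: ✓ CMP  NZCV=1000
1: ✓ MOVLT  r1←0xab
2: ✓ ADDCC  r1←0x3d
3: · ADDVS
4: ✓ CMP  NZCV=1000
5: ✓ MOVNE  r2←0xe5
6: ✓ MOVCC  r3←0xcd
7: ✓ MOVLT  r3←0x55
8: ✓ CMP  NZCV=0000
9: ✓ MOVCC  r2←0xe1
10: ✓ MOVPL  r1←0x0b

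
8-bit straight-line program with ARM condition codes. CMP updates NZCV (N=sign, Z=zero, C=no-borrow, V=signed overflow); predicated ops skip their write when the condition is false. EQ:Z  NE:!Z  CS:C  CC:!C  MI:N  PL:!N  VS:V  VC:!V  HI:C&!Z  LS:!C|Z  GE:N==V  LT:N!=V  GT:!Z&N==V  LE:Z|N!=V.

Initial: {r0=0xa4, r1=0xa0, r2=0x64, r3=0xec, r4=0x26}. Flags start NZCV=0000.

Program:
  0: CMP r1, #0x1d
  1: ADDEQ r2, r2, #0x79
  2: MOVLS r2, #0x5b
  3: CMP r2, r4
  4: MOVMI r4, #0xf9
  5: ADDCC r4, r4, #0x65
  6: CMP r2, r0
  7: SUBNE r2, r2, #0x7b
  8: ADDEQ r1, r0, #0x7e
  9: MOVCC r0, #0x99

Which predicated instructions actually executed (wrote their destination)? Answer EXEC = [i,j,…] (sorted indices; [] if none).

0: ✓ CMP  NZCV=1010
1: · ADDEQ
2: · MOVLS
3: ✓ CMP  NZCV=0010
4: · MOVMI
5: · ADDCC
6: ✓ CMP  NZCV=1001
7: ✓ SUBNE  r2←0xe9
8: · ADDEQ
9: ✓ MOVCC  r0←0x99

EXEC = [7,9]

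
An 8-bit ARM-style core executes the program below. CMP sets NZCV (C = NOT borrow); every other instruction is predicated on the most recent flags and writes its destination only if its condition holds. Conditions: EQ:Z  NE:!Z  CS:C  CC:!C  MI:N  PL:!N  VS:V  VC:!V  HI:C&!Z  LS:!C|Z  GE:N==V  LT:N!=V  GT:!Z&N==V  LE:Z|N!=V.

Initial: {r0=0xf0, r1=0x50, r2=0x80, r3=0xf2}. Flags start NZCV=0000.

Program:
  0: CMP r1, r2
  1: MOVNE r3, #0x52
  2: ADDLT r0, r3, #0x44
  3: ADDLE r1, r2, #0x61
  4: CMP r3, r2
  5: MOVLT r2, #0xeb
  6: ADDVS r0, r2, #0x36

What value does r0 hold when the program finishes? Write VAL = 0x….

[0] flags=1001 → (cmp)
[1] flags=1001 NE?T → r3=0x52
[2] flags=1001 LT?F → skip
[3] flags=1001 LE?F → skip
[4] flags=1001 → (cmp)
[5] flags=1001 LT?F → skip
[6] flags=1001 VS?T → r0=0xb6

VAL = 0xb6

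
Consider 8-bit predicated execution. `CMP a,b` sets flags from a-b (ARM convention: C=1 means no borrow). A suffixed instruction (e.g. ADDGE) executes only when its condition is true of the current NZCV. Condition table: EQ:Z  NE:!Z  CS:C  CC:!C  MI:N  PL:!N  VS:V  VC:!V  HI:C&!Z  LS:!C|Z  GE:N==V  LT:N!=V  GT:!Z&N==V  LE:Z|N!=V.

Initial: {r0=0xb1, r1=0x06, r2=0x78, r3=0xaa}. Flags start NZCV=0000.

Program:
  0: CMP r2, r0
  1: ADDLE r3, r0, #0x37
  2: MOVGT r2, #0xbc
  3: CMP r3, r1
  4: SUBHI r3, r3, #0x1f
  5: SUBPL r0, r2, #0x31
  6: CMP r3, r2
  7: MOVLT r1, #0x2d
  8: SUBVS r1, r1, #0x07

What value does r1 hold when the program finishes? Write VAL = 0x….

0: ✓ CMP  NZCV=1001
1: · ADDLE
2: ✓ MOVGT  r2←0xbc
3: ✓ CMP  NZCV=1010
4: ✓ SUBHI  r3←0x8b
5: · SUBPL
6: ✓ CMP  NZCV=1000
7: ✓ MOVLT  r1←0x2d
8: · SUBVS

VAL = 0x2d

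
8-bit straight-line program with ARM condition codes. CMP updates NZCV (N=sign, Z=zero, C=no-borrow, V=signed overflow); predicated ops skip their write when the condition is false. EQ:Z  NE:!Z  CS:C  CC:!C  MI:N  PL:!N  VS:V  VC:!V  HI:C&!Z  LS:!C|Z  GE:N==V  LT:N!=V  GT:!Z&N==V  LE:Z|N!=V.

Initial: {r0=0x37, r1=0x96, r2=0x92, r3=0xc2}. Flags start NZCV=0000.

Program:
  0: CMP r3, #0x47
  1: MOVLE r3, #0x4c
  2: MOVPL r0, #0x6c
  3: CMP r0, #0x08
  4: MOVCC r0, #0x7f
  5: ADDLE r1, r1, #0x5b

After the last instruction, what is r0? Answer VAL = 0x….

VAL = 0x6c

[0] flags=0011 → (cmp)
[1] flags=0011 LE?T → r3=0x4c
[2] flags=0011 PL?T → r0=0x6c
[3] flags=0010 → (cmp)
[4] flags=0010 CC?F → skip
[5] flags=0010 LE?F → skip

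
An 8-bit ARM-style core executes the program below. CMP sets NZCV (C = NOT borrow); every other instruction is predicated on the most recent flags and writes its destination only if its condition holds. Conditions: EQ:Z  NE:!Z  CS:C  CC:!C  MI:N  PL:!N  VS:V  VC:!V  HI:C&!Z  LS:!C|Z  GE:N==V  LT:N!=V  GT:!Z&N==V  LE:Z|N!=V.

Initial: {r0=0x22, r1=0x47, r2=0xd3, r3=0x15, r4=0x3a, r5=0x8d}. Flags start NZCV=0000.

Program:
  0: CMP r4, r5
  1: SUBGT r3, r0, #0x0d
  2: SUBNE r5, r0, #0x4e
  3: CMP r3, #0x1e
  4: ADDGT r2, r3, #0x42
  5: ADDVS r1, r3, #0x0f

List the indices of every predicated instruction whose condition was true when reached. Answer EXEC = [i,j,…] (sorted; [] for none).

EXEC = [1,2]

0: ✓ CMP  NZCV=1001
1: ✓ SUBGT  r3←0x15
2: ✓ SUBNE  r5←0xd4
3: ✓ CMP  NZCV=1000
4: · ADDGT
5: · ADDVS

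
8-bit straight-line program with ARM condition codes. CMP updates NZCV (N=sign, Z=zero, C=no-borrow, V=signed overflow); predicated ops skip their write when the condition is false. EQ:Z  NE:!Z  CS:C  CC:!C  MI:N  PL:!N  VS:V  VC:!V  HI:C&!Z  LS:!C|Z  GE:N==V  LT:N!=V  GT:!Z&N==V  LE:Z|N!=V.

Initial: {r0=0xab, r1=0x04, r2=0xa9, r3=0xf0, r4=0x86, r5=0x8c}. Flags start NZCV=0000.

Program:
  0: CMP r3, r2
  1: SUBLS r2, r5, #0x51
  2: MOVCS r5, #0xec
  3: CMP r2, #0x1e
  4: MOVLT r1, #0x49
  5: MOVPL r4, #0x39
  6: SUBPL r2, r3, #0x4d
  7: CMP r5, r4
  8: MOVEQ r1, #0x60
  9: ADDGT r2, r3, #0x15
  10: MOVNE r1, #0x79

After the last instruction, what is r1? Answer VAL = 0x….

[0] flags=0010 → (cmp)
[1] flags=0010 LS?F → skip
[2] flags=0010 CS?T → r5=0xec
[3] flags=1010 → (cmp)
[4] flags=1010 LT?T → r1=0x49
[5] flags=1010 PL?F → skip
[6] flags=1010 PL?F → skip
[7] flags=0010 → (cmp)
[8] flags=0010 EQ?F → skip
[9] flags=0010 GT?T → r2=0x05
[10] flags=0010 NE?T → r1=0x79

VAL = 0x79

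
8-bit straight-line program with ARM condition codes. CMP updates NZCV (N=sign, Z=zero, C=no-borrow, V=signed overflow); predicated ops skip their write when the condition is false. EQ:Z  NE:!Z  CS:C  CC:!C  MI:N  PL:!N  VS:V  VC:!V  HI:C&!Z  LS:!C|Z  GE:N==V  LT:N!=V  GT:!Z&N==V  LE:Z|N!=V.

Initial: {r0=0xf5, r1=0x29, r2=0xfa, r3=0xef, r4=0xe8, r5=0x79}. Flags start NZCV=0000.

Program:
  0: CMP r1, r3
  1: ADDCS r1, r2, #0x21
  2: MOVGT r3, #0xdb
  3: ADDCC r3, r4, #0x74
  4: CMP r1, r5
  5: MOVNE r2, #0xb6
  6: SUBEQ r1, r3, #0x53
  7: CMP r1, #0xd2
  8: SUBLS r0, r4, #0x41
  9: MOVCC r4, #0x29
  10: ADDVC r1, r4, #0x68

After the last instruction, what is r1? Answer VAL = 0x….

0: ✓ CMP  NZCV=0000
1: · ADDCS
2: ✓ MOVGT  r3←0xdb
3: ✓ ADDCC  r3←0x5c
4: ✓ CMP  NZCV=1000
5: ✓ MOVNE  r2←0xb6
6: · SUBEQ
7: ✓ CMP  NZCV=0000
8: ✓ SUBLS  r0←0xa7
9: ✓ MOVCC  r4←0x29
10: ✓ ADDVC  r1←0x91

VAL = 0x91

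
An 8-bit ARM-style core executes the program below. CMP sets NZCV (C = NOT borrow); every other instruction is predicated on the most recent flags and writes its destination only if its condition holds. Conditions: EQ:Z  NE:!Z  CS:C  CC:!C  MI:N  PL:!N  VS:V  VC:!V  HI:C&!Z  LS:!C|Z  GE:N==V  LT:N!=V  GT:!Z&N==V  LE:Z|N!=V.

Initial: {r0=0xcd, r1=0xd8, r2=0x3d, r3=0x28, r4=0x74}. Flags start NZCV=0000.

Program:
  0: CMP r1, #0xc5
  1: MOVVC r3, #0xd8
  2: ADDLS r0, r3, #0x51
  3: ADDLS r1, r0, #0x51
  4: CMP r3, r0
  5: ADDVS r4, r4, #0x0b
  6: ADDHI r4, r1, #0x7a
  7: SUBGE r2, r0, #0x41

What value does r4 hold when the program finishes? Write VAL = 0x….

VAL = 0x52

[0] flags=0010 → (cmp)
[1] flags=0010 VC?T → r3=0xd8
[2] flags=0010 LS?F → skip
[3] flags=0010 LS?F → skip
[4] flags=0010 → (cmp)
[5] flags=0010 VS?F → skip
[6] flags=0010 HI?T → r4=0x52
[7] flags=0010 GE?T → r2=0x8c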